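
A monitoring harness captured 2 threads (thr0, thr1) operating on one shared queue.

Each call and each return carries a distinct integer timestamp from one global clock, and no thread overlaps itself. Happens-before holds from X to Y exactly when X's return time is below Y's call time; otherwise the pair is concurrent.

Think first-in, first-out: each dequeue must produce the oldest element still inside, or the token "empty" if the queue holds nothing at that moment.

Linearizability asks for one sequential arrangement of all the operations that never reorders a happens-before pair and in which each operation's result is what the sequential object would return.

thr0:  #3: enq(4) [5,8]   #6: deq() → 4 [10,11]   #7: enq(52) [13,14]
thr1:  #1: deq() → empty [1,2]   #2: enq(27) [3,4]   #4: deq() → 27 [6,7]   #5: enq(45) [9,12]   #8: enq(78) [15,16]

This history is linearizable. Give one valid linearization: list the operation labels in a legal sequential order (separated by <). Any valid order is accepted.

1. #1 deq() → empty, leaving queue <>
2. #2 enq(27), leaving queue <27>
3. #3 enq(4), leaving queue <27,4>
4. #4 deq() → 27, leaving queue <4>
5. #5 enq(45), leaving queue <4,45>
6. #6 deq() → 4, leaving queue <45>
7. #7 enq(52), leaving queue <45,52>
8. #8 enq(78), leaving queue <45,52,78>

#1 < #2 < #3 < #4 < #5 < #6 < #7 < #8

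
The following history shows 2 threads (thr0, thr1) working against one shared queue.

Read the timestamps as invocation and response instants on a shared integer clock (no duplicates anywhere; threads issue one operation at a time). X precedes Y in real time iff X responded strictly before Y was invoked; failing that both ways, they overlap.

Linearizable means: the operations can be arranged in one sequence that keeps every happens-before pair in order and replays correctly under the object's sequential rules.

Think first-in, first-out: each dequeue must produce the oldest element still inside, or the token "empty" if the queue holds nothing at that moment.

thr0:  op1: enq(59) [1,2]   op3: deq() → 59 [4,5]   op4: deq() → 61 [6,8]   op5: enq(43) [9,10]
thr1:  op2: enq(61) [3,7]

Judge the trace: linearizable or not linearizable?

witness order: op1, op2, op3, op4, op5
1. op1 enq(59), leaving queue <59>
2. op2 enq(61), leaving queue <59,61>
3. op3 deq() → 59, leaving queue <61>
4. op4 deq() → 61, leaving queue <>
5. op5 enq(43), leaving queue <43>

linearizable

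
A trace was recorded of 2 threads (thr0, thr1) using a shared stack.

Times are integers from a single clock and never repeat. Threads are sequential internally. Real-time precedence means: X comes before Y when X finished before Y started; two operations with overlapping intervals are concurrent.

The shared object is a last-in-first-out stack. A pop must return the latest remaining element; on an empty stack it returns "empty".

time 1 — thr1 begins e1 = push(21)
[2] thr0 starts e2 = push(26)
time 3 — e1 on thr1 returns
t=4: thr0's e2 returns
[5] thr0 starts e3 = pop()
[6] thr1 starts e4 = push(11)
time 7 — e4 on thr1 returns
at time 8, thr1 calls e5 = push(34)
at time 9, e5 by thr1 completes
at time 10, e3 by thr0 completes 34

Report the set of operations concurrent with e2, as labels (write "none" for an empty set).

concurrent with e2 ([2,4]): every op whose interval crosses 2..4
e1 [1,3]: concurrent
e3 [5,10]: after
e4 [6,7]: after
e5 [8,9]: after

e1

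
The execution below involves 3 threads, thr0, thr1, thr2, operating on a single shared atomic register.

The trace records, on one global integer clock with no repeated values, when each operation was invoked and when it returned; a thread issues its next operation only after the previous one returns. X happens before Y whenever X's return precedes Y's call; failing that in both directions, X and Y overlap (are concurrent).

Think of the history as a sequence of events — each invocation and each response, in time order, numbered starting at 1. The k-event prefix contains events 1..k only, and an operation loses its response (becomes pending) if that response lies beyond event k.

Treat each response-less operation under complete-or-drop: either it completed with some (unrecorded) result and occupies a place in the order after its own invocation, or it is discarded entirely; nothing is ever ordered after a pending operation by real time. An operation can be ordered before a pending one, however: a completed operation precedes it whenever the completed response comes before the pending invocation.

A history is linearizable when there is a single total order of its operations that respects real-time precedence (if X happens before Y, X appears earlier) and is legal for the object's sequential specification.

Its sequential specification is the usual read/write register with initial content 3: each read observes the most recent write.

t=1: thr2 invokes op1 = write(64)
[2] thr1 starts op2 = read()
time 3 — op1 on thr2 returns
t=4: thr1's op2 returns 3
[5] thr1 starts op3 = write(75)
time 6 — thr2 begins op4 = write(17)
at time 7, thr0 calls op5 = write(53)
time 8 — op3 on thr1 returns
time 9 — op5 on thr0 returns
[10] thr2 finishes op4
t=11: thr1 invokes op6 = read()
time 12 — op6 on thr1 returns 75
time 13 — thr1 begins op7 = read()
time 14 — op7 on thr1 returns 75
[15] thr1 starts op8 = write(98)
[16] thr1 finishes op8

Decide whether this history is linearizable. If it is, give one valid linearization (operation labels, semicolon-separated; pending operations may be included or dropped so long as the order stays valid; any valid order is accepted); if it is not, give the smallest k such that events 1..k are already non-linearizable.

1. op2 read() → 3, leaving value 3
2. op1 write(64), leaving value 64
3. op4 write(17), leaving value 17
4. op5 write(53), leaving value 53
5. op3 write(75), leaving value 75
6. op6 read() → 75, leaving value 75
7. op7 read() → 75, leaving value 75
8. op8 write(98), leaving value 98

linearizable — witness: op2; op1; op4; op5; op3; op6; op7; op8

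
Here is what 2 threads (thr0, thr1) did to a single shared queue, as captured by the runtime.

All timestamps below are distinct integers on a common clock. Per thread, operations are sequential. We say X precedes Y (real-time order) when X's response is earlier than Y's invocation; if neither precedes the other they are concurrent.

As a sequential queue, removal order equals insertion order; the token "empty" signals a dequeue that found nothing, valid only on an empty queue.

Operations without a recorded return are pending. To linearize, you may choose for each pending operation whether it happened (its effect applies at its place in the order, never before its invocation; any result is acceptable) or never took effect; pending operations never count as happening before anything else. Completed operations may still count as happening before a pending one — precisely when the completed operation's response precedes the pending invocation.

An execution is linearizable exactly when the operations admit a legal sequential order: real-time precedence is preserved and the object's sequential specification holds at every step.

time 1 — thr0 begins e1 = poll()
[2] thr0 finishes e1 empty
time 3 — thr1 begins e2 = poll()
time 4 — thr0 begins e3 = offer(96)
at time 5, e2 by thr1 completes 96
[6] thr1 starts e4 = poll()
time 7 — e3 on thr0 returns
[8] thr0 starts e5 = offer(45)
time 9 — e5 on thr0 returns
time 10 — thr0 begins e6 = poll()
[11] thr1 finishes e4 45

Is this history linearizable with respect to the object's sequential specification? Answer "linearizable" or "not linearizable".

linearizable

one valid linearization: e1, e3, e2, e5, e4
1. e1 poll() → empty, leaving queue <>
2. e3 offer(96), leaving queue <96>
3. e2 poll() → 96, leaving queue <>
4. e5 offer(45), leaving queue <45>
5. e4 poll() → 45, leaving queue <>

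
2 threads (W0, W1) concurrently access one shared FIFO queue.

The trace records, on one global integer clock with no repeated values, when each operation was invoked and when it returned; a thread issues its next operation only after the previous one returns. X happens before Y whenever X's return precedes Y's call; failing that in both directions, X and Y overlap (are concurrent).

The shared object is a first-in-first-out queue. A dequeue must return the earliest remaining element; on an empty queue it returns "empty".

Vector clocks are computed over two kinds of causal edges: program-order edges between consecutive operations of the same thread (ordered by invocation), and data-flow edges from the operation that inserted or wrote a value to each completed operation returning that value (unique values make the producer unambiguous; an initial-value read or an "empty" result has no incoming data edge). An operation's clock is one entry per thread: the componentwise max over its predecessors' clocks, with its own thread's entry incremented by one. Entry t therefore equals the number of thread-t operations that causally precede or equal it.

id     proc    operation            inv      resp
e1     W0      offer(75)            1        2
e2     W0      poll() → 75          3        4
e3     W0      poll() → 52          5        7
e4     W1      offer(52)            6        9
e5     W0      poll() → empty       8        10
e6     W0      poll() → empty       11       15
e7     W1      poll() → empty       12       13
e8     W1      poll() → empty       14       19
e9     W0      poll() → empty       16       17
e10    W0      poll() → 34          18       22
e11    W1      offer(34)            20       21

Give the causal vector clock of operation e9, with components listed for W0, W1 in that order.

VC(e4, invoked at 6): no causal predecessors; +1 on W1 → (0, 1)
VC(e1, invoked at 1): no causal predecessors; +1 on W0 → (1, 0)
e7, invoked 12, takes VC(e4)=(0, 1) under max, adds 1 for W1 → (0, 2)
e2, invoked 3, takes VC(e1)=(1, 0) under max, adds 1 for W0 → (2, 0)
e8, invoked 14, takes VC(e7)=(0, 2) under max, adds 1 for W1 → (0, 3)
e11, invoked 20, takes VC(e8)=(0, 3) under max, adds 1 for W1 → (0, 4)
e3, invoked 5, takes VC(e2)=(2, 0), VC(e4)=(0, 1) under max, adds 1 for W0 → (3, 1)
e5, invoked 8, takes VC(e3)=(3, 1) under max, adds 1 for W0 → (4, 1)
e6, invoked 11, takes VC(e5)=(4, 1) under max, adds 1 for W0 → (5, 1)
e9, invoked 16, takes VC(e6)=(5, 1) under max, adds 1 for W0 → (6, 1)
e10, invoked 18, takes VC(e9)=(6, 1), VC(e11)=(0, 4) under max, adds 1 for W0 → (7, 4)
target: VC(e9) = (6, 1)

(6, 1)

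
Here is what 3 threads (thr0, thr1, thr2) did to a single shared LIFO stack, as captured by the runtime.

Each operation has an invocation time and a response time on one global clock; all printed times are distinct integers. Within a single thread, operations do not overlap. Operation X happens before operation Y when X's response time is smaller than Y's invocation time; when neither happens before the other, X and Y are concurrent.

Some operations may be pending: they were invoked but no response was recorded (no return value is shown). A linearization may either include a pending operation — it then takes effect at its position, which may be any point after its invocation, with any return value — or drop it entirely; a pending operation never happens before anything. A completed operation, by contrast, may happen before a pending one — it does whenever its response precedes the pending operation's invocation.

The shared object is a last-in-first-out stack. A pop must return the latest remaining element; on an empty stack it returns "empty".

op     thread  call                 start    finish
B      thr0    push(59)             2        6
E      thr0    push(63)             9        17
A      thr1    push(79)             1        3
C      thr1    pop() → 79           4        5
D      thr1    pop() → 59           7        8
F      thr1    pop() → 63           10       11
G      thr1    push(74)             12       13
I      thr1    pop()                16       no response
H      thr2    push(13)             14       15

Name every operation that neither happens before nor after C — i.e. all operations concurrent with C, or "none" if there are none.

C spans [4,5]: anything still running between times 4 and 5 counts as concurrent
A [1,3]: before
B [2,6]: concurrent
D [7,8]: after
E [9,17]: after
F [10,11]: after
G [12,13]: after
H [14,15]: after
I [16,…): after

B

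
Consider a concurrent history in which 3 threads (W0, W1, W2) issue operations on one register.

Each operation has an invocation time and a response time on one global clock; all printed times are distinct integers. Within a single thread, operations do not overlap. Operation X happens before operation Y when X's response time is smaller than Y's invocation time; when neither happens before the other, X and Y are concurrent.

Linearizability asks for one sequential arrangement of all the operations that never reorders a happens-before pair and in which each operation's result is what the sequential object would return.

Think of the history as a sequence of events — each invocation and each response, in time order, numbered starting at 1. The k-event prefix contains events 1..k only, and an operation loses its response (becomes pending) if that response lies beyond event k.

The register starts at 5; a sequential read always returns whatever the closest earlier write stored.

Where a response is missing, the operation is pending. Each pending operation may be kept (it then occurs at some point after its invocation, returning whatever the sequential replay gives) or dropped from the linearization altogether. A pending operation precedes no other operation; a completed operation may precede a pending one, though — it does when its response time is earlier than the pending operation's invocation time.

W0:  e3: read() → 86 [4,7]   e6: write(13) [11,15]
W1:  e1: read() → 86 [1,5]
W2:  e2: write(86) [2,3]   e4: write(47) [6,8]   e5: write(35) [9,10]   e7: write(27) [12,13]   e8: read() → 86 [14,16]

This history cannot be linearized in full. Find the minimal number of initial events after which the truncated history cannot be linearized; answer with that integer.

one valid order for events 1..15 is e2, e1, e3, e4, e5, e6, e7:
step 1: e2 write(86) — value 86
step 2: e1 read() → 86 — value 86
step 3: e3 read() → 86 — value 86
step 4: e4 write(47) — value 47
step 5: e5 write(35) — value 35
step 6: e6 write(13) — value 13
step 7: e7 write(27) — value 27
include event 16 — e8 responding at 16 — and every candidate order breaks
sample order e1, e2, e3, e4, e5, e6, e7, e8 stalls at step 1 — e1 read() → 86 has no legal effect
sample order e1, e2, e3, e4, e5, e7, e6, e8 stalls at step 1 — e1 read() → 86 has no legal effect

16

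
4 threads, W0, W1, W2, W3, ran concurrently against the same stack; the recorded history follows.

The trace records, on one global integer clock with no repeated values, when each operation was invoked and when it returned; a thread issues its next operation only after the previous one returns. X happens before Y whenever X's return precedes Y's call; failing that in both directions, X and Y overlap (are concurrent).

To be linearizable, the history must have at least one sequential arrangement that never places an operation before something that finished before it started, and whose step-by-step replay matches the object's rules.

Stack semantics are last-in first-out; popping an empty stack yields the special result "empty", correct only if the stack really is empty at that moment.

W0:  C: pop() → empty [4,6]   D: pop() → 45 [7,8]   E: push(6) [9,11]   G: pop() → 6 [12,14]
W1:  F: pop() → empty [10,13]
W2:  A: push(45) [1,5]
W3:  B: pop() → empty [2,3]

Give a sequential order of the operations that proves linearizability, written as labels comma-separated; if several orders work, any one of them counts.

after step 1 (B pop() → empty): stack <>
after step 2 (C pop() → empty): stack <>
after step 3 (A push(45)): stack <45>
after step 4 (D pop() → 45): stack <>
after step 5 (E push(6)): stack <6>
after step 6 (G pop() → 6): stack <>
after step 7 (F pop() → empty): stack <>

B, C, A, D, E, G, F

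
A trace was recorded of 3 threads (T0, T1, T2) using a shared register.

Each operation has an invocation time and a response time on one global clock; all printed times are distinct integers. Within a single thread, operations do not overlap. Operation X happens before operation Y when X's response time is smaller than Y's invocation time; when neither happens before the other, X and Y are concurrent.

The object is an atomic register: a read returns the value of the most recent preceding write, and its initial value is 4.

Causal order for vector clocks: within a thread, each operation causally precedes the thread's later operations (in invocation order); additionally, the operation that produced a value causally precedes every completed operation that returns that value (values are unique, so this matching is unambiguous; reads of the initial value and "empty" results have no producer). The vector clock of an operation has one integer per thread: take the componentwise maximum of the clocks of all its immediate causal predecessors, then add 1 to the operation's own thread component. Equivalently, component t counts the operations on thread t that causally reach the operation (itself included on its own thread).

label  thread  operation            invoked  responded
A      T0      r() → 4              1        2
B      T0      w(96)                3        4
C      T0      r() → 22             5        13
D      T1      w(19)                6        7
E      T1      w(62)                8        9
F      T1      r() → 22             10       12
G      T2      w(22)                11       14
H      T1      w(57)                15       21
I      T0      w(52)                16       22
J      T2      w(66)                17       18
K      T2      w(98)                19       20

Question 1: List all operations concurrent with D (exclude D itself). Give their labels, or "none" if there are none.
D spans [6,7]: anything still running between times 6 and 7 counts as concurrent
A [1,2]: before
B [3,4]: before
C [5,13]: concurrent
E [8,9]: after
F [10,12]: after
G [11,14]: after
H [15,21]: after
I [16,22]: after
J [17,18]: after
K [19,20]: after

C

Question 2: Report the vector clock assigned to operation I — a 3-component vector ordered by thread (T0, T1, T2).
root op G, invoked 11: fresh clock plus T2's own tick → (0, 0, 1)
root op D, invoked 6: fresh clock plus T1's own tick → (0, 1, 0)
root op A, invoked 1: fresh clock plus T0's own tick → (1, 0, 0)
J, invoked 17, takes VC(G)=(0, 0, 1) under max, adds 1 for T2 → (0, 0, 2)
E, invoked 8, takes VC(D)=(0, 1, 0) under max, adds 1 for T1 → (0, 2, 0)
B, invoked 3, takes VC(A)=(1, 0, 0) under max, adds 1 for T0 → (2, 0, 0)
K, invoked 19, takes VC(J)=(0, 0, 2) under max, adds 1 for T2 → (0, 0, 3)
F, invoked 10, takes VC(E)=(0, 2, 0), VC(G)=(0, 0, 1) under max, adds 1 for T1 → (0, 3, 1)
C, invoked 5, takes VC(B)=(2, 0, 0), VC(G)=(0, 0, 1) under max, adds 1 for T0 → (3, 0, 1)
H, invoked 15, takes VC(F)=(0, 3, 1) under max, adds 1 for T1 → (0, 4, 1)
I, invoked 16, takes VC(C)=(3, 0, 1) under max, adds 1 for T0 → (4, 0, 1)
target: VC(I) = (4, 0, 1)

(4, 0, 1)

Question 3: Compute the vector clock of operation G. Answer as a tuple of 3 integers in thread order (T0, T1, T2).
VC(G, invoked at 11): no causal predecessors; +1 on T2 → (0, 0, 1)
VC(D, invoked at 6): no causal predecessors; +1 on T1 → (0, 1, 0)
VC(A, invoked at 1): no causal predecessors; +1 on T0 → (1, 0, 0)
J (invocation 17): componentwise max over VC(G)=(0, 0, 1), +1 at T2, giving (0, 0, 2)
E (invocation 8): componentwise max over VC(D)=(0, 1, 0), +1 at T1, giving (0, 2, 0)
B (invocation 3): componentwise max over VC(A)=(1, 0, 0), +1 at T0, giving (2, 0, 0)
K (invocation 19): componentwise max over VC(J)=(0, 0, 2), +1 at T2, giving (0, 0, 3)
F (invocation 10): componentwise max over VC(E)=(0, 2, 0), VC(G)=(0, 0, 1), +1 at T1, giving (0, 3, 1)
C (invocation 5): componentwise max over VC(B)=(2, 0, 0), VC(G)=(0, 0, 1), +1 at T0, giving (3, 0, 1)
H (invocation 15): componentwise max over VC(F)=(0, 3, 1), +1 at T1, giving (0, 4, 1)
I (invocation 16): componentwise max over VC(C)=(3, 0, 1), +1 at T0, giving (4, 0, 1)
target: VC(G) = (0, 0, 1)

(0, 0, 1)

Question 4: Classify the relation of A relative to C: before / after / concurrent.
A spans [1,2], C spans [5,13]
resp(A)=2 < inv(C)=5

before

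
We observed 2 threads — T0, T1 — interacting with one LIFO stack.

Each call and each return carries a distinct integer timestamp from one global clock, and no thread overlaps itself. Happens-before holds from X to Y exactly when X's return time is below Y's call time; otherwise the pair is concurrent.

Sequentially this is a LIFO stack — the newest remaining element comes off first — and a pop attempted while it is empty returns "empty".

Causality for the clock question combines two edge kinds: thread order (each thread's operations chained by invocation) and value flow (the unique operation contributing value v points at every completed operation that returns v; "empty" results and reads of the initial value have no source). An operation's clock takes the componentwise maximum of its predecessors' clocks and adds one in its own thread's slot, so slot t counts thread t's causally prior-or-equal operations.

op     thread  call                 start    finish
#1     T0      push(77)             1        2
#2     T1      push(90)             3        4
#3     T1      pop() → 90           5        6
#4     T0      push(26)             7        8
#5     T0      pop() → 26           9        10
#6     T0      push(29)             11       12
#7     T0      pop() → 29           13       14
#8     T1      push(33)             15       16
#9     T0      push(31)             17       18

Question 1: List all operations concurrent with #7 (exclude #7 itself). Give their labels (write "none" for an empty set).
concurrent with #7 ([13,14]): every op whose interval crosses 13..14
#1 [1,2]: before
#2 [3,4]: before
#3 [5,6]: before
#4 [7,8]: before
#5 [9,10]: before
#6 [11,12]: before
#8 [15,16]: after
#9 [17,18]: after

none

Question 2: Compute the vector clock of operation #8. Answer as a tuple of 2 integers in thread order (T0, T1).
#2, invoked 3, has no incoming edges; only T1's bump applies → (0, 1)
#1, invoked 1, has no incoming edges; only T0's bump applies → (1, 0)
VC(#3, invoked at 5): max of VC(#2)=(0, 1), then +1 on thread T1 → (0, 2)
VC(#4, invoked at 7): max of VC(#1)=(1, 0), then +1 on thread T0 → (2, 0)
VC(#8, invoked at 15): max of VC(#3)=(0, 2), then +1 on thread T1 → (0, 3)
VC(#5, invoked at 9): max of VC(#4)=(2, 0), then +1 on thread T0 → (3, 0)
VC(#6, invoked at 11): max of VC(#5)=(3, 0), then +1 on thread T0 → (4, 0)
VC(#7, invoked at 13): max of VC(#6)=(4, 0), then +1 on thread T0 → (5, 0)
VC(#9, invoked at 17): max of VC(#7)=(5, 0), then +1 on thread T0 → (6, 0)
target: VC(#8) = (0, 3)

(0, 3)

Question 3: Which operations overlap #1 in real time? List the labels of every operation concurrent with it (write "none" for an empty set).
#1 runs from 1 to 2; window-overlapping ops are concurrent
#2 [3,4]: after
#3 [5,6]: after
#4 [7,8]: after
#5 [9,10]: after
#6 [11,12]: after
#7 [13,14]: after
#8 [15,16]: after
#9 [17,18]: after

none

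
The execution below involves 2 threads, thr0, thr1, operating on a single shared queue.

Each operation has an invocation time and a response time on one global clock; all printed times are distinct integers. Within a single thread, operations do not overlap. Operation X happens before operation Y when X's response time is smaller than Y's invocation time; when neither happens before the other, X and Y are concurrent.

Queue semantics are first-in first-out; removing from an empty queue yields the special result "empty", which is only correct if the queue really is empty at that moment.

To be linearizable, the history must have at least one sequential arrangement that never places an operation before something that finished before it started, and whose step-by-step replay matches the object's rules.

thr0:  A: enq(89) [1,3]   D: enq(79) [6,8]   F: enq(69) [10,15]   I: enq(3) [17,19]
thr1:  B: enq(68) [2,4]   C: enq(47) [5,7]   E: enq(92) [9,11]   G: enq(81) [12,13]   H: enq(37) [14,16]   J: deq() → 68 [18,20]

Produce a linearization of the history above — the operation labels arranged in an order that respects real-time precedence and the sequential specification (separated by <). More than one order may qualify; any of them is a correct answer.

step 1: B enq(68) — queue <68>
step 2: A enq(89) — queue <68,89>
step 3: C enq(47) — queue <68,89,47>
step 4: D enq(79) — queue <68,89,47,79>
step 5: E enq(92) — queue <68,89,47,79,92>
step 6: F enq(69) — queue <68,89,47,79,92,69>
step 7: G enq(81) — queue <68,89,47,79,92,69,81>
step 8: H enq(37) — queue <68,89,47,79,92,69,81,37>
step 9: I enq(3) — queue <68,89,47,79,92,69,81,37,3>
step 10: J deq() → 68 — queue <89,47,79,92,69,81,37,3>

B < A < C < D < E < F < G < H < I < J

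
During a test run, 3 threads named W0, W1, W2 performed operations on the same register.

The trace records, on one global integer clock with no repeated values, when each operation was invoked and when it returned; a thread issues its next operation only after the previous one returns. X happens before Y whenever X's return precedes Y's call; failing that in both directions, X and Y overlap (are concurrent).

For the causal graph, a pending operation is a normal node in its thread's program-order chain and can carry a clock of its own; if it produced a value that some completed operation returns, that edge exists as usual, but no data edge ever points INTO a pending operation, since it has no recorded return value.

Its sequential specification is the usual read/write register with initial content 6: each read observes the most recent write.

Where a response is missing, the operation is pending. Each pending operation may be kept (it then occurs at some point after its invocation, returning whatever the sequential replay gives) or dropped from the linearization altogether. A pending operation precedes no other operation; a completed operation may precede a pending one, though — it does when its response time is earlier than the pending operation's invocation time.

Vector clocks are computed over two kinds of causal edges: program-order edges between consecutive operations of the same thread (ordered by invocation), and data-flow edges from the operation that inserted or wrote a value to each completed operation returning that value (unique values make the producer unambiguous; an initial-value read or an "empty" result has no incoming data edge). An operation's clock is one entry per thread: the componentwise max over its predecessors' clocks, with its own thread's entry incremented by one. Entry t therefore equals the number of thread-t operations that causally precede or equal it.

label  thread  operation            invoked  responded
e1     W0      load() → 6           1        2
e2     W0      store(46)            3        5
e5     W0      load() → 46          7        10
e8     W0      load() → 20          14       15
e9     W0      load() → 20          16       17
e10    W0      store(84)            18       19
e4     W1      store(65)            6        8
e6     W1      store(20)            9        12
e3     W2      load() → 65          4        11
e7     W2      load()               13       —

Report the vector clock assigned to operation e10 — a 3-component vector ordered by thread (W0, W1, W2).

root op e4, invoked 6: fresh clock plus W1's own tick → (0, 1, 0)
root op e1, invoked 1: fresh clock plus W0's own tick → (1, 0, 0)
merge at e3 (invoked 4): VC(e4)=(0, 1, 0), own-thread bump on W2 → (0, 1, 1)
merge at e6 (invoked 9): VC(e4)=(0, 1, 0), own-thread bump on W1 → (0, 2, 0)
merge at e2 (invoked 3): VC(e1)=(1, 0, 0), own-thread bump on W0 → (2, 0, 0)
merge at e7 (invoked 13): VC(e3)=(0, 1, 1), own-thread bump on W2 → (0, 1, 2)
merge at e5 (invoked 7): VC(e2)=(2, 0, 0), own-thread bump on W0 → (3, 0, 0)
merge at e8 (invoked 14): VC(e5)=(3, 0, 0), VC(e6)=(0, 2, 0), own-thread bump on W0 → (4, 2, 0)
merge at e9 (invoked 16): VC(e6)=(0, 2, 0), VC(e8)=(4, 2, 0), own-thread bump on W0 → (5, 2, 0)
merge at e10 (invoked 18): VC(e9)=(5, 2, 0), own-thread bump on W0 → (6, 2, 0)
target: VC(e10) = (6, 2, 0)

(6, 2, 0)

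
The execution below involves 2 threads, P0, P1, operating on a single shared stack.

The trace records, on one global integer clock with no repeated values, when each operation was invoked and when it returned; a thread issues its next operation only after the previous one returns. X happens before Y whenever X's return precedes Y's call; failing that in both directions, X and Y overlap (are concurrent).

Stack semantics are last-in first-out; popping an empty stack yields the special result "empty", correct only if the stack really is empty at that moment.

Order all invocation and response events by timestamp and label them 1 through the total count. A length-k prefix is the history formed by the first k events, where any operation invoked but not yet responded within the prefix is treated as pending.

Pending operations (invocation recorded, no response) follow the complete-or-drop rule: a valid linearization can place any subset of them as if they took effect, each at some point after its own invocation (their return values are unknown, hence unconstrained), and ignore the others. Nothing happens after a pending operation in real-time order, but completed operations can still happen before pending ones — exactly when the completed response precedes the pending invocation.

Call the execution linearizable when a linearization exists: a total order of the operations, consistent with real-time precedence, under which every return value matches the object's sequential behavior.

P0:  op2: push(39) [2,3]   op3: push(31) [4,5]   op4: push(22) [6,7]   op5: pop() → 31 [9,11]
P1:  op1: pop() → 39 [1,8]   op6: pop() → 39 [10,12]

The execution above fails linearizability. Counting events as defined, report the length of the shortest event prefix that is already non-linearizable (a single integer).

one valid order for events 1..11 is op2, op1, op3, op4, op6, op5:
1. op2 push(39), leaving stack <39>
2. op1 pop() → 39, leaving stack <>
3. op3 push(31), leaving stack <31>
4. op4 push(22), leaving stack <31,22>
5. op6 pop() (pending, included), leaving stack <31>
6. op5 pop() → 31, leaving stack <>
with event 12 included (op6 responding at time 12), all real-time-consistent orders fail
for example op1, op2, op3, op4, op5, op6 fails at step 1: op1 pop() → 39 is not legal there
for example op1, op2, op3, op4, op6, op5 fails at step 1: op1 pop() → 39 is not legal there

12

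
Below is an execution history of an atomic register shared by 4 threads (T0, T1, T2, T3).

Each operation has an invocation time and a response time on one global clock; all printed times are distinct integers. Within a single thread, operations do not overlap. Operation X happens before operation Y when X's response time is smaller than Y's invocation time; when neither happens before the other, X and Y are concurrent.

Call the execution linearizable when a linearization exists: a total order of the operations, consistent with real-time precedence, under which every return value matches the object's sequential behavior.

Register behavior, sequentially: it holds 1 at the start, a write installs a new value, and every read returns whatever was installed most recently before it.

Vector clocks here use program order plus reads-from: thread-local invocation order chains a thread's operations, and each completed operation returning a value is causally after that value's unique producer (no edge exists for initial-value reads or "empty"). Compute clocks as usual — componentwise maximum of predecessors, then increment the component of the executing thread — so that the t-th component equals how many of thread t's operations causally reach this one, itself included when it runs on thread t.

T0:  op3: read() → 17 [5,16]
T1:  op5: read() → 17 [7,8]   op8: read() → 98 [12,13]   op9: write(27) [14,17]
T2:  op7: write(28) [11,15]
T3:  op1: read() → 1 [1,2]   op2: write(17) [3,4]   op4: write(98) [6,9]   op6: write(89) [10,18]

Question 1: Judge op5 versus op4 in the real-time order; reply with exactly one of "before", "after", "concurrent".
concurrent

op5 spans [7,8], op4 spans [6,9]
the intervals overlap in both directions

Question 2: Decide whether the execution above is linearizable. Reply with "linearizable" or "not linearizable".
linearizable

one valid linearization: op1, op2, op3, op5, op4, op8, op6, op7, op9
1. op1 read() → 1, leaving value 1
2. op2 write(17), leaving value 17
3. op3 read() → 17, leaving value 17
4. op5 read() → 17, leaving value 17
5. op4 write(98), leaving value 98
6. op8 read() → 98, leaving value 98
7. op6 write(89), leaving value 89
8. op7 write(28), leaving value 28
9. op9 write(27), leaving value 27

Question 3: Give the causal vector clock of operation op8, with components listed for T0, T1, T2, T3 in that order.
(0, 2, 0, 3)

root op op1, invoked 1: fresh clock plus T3's own tick → (0, 0, 0, 1)
root op op7, invoked 11: fresh clock plus T2's own tick → (0, 0, 1, 0)
VC(op2, invoked at 3): max of VC(op1)=(0, 0, 0, 1), then +1 on thread T3 → (0, 0, 0, 2)
VC(op4, invoked at 6): max of VC(op2)=(0, 0, 0, 2), then +1 on thread T3 → (0, 0, 0, 3)
VC(op5, invoked at 7): max of VC(op2)=(0, 0, 0, 2), then +1 on thread T1 → (0, 1, 0, 2)
VC(op3, invoked at 5): max of VC(op2)=(0, 0, 0, 2), then +1 on thread T0 → (1, 0, 0, 2)
VC(op6, invoked at 10): max of VC(op4)=(0, 0, 0, 3), then +1 on thread T3 → (0, 0, 0, 4)
VC(op8, invoked at 12): max of VC(op4)=(0, 0, 0, 3), VC(op5)=(0, 1, 0, 2), then +1 on thread T1 → (0, 2, 0, 3)
VC(op9, invoked at 14): max of VC(op8)=(0, 2, 0, 3), then +1 on thread T1 → (0, 3, 0, 3)
target: VC(op8) = (0, 2, 0, 3)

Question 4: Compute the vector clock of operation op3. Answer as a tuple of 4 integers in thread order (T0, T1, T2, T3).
(1, 0, 0, 2)

no predecessors for op1 (invoked 1): T3 increments from zero → (0, 0, 0, 1)
no predecessors for op7 (invoked 11): T2 increments from zero → (0, 0, 1, 0)
from VC(op1)=(0, 0, 0, 1), op2 (invoked 3) maxes components and bumps T3 → (0, 0, 0, 2)
from VC(op2)=(0, 0, 0, 2), op4 (invoked 6) maxes components and bumps T3 → (0, 0, 0, 3)
from VC(op2)=(0, 0, 0, 2), op5 (invoked 7) maxes components and bumps T1 → (0, 1, 0, 2)
from VC(op2)=(0, 0, 0, 2), op3 (invoked 5) maxes components and bumps T0 → (1, 0, 0, 2)
from VC(op4)=(0, 0, 0, 3), op6 (invoked 10) maxes components and bumps T3 → (0, 0, 0, 4)
from VC(op4)=(0, 0, 0, 3), VC(op5)=(0, 1, 0, 2), op8 (invoked 12) maxes components and bumps T1 → (0, 2, 0, 3)
from VC(op8)=(0, 2, 0, 3), op9 (invoked 14) maxes components and bumps T1 → (0, 3, 0, 3)
target: VC(op3) = (1, 0, 0, 2)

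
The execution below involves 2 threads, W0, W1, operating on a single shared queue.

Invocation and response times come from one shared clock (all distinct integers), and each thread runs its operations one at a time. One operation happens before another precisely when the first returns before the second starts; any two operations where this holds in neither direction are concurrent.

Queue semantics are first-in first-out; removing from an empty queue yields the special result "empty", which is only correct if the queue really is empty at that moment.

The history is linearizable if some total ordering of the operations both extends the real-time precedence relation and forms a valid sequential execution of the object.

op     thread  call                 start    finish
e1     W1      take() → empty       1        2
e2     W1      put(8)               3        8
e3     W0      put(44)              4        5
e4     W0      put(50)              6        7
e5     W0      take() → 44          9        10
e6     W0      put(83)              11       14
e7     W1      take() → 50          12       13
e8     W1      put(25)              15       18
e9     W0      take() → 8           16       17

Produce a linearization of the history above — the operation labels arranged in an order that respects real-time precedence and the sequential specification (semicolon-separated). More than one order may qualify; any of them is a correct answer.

e1; e3; e4; e2; e5; e6; e7; e8; e9

step 1: e1 take() → empty — queue <>
step 2: e3 put(44) — queue <44>
step 3: e4 put(50) — queue <44,50>
step 4: e2 put(8) — queue <44,50,8>
step 5: e5 take() → 44 — queue <50,8>
step 6: e6 put(83) — queue <50,8,83>
step 7: e7 take() → 50 — queue <8,83>
step 8: e8 put(25) — queue <8,83,25>
step 9: e9 take() → 8 — queue <83,25>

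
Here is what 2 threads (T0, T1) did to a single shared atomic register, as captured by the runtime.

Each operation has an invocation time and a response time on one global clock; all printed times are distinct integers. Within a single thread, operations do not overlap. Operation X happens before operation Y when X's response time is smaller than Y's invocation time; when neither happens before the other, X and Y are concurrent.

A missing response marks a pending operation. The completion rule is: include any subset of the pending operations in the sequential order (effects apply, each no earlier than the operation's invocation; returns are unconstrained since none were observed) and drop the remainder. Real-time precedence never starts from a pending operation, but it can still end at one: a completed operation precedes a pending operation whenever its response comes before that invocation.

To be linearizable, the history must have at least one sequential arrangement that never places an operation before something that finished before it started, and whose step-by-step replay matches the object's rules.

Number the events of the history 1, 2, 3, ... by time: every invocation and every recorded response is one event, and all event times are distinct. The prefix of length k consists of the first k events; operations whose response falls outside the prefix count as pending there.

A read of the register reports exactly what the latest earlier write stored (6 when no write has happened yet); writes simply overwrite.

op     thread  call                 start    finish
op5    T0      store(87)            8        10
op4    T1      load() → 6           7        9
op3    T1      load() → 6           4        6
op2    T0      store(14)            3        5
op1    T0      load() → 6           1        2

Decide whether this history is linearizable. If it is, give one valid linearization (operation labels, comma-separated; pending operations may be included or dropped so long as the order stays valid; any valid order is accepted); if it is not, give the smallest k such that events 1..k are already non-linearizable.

not linearizable — minimal violating prefix: 9 events

the violation lands at event 9, op4's response at time 9: events 1..8 linearize, events 1..9 do not
checked exhaustively: 2 real-time-consistent orders of 4 completed operations, zero legal atomic register replays
every completion of the 1 pending operation (op5) was checked; none linearizes
for example op1, op2, op3, op4 (pending dropped) fails at step 3: op3 load() → 6 is not legal there
for example op1, op3, op2, op4 (pending dropped) fails at step 4: op4 load() → 6 is not legal there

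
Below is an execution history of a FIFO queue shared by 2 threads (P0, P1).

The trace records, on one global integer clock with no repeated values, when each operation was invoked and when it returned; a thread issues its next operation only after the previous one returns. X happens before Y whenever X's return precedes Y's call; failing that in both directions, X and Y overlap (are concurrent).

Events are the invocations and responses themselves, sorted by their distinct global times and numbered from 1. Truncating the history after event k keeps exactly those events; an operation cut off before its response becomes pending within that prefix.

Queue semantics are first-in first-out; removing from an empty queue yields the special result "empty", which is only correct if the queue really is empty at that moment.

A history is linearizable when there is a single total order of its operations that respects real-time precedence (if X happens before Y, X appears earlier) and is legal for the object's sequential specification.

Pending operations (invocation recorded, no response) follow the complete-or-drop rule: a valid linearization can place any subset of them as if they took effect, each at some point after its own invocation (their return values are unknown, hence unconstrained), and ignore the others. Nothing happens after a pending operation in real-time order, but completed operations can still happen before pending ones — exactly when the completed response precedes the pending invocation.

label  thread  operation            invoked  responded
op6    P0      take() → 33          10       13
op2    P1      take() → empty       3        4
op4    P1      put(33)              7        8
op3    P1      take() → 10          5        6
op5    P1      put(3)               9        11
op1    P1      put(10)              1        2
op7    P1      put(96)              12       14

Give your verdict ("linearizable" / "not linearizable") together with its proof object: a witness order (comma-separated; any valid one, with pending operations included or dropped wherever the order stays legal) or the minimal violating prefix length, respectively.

not linearizable — minimal violating prefix: 4 events

cut after 3 events: linearizable; cut after 4 events (op2 responds, time 4): not linearizable
the completed operations (2 total) allow one real-time order; the FIFO queue replay rejects it
e.g. op1, op2: illegal at step 2, since op2 take() → empty cannot apply there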